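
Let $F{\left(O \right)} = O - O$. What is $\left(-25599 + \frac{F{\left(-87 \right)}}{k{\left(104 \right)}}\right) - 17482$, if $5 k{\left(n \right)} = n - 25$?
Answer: $-43081$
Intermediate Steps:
$F{\left(O \right)} = 0$
$k{\left(n \right)} = -5 + \frac{n}{5}$ ($k{\left(n \right)} = \frac{n - 25}{5} = \frac{-25 + n}{5} = -5 + \frac{n}{5}$)
$\left(-25599 + \frac{F{\left(-87 \right)}}{k{\left(104 \right)}}\right) - 17482 = \left(-25599 + \frac{0}{-5 + \frac{1}{5} \cdot 104}\right) - 17482 = \left(-25599 + \frac{0}{-5 + \frac{104}{5}}\right) - 17482 = \left(-25599 + \frac{0}{\frac{79}{5}}\right) - 17482 = \left(-25599 + 0 \cdot \frac{5}{79}\right) - 17482 = \left(-25599 + 0\right) - 17482 = -25599 - 17482 = -43081$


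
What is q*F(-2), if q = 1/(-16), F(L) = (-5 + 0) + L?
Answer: 7/16 ≈ 0.43750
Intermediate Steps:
F(L) = -5 + L
q = -1/16 ≈ -0.062500
q*F(-2) = -(-5 - 2)/16 = -1/16*(-7) = 7/16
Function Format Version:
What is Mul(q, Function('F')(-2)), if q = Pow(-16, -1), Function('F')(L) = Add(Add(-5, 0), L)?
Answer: Rational(7, 16) ≈ 0.43750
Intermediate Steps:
Function('F')(L) = Add(-5, L)
q = Rational(-1, 16) ≈ -0.062500
Mul(q, Function('F')(-2)) = Mul(Rational(-1, 16), Add(-5, -2)) = Mul(Rational(-1, 16), -7) = Rational(7, 16)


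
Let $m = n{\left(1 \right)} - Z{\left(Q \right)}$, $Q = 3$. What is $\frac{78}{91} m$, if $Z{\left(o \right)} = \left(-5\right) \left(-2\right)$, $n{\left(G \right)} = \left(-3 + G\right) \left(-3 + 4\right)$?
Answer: $- \frac{72}{7} \approx -10.286$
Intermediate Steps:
$n{\left(G \right)} = -3 + G$ ($n{\left(G \right)} = \left(-3 + G\right) 1 = -3 + G$)
$Z{\left(o \right)} = 10$
$m = -12$ ($m = \left(-3 + 1\right) - 10 = -2 - 10 = -12$)
$\frac{78}{91} m = \frac{78}{91} \left(-12\right) = 78 \cdot \frac{1}{91} \left(-12\right) = \frac{6}{7} \left(-12\right) = - \frac{72}{7}$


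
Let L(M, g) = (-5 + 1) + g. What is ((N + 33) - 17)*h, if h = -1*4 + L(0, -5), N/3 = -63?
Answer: 2249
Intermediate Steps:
N = -189 (N = 3*(-63) = -189)
L(M, g) = -4 + g
h = -13 (h = -1*4 + (-4 - 5) = -4 - 9 = -13)
((N + 33) - 17)*h = ((-189 + 33) - 17)*(-13) = (-156 - 17)*(-13) = -173*(-13) = 2249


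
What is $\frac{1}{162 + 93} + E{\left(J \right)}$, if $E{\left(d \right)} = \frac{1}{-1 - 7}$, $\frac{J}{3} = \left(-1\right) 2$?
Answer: $- \frac{247}{2040} \approx -0.12108$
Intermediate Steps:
$J = -6$ ($J = 3 \left(\left(-1\right) 2\right) = 3 \left(-2\right) = -6$)
$E{\left(d \right)} = - \frac{1}{8}$ ($E{\left(d \right)} = \frac{1}{-8} = - \frac{1}{8}$)
$\frac{1}{162 + 93} + E{\left(J \right)} = \frac{1}{162 + 93} - \frac{1}{8} = \frac{1}{255} - \frac{1}{8} = - \frac{247}{2040}$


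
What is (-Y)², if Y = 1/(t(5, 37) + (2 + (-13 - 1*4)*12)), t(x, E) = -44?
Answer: 1/60516 ≈ 1.6525e-5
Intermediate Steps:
Y = -1/246 (Y = 1/(-44 + (2 + (-13 - 1*4)*12)) = 1/(-44 + (2 + (-13 - 4)*12)) = 1/(-44 + (2 - 17*12)) = 1/(-44 + (2 - 204)) = 1/(-44 - 202) = 1/(-246) = -1/246 ≈ -0.0040650)
(-Y)² = (-1*(-1/246))² = (1/246)² = 1/60516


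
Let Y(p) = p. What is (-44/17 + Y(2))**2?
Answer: 100/289 ≈ 0.34602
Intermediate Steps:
(-44/17 + Y(2))**2 = (-44/17 + 2)**2 = (-10/17)**2 = 100/289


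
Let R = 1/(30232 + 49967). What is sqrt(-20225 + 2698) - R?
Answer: -1/80199 + I*sqrt(17527) ≈ -1.2469e-5 + 132.39*I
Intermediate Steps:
R = 1/80199 ≈ 1.2469e-5
sqrt(-20225 + 2698) - R = sqrt(-20225 + 2698) - 1*1/80199 = sqrt(-17527) - 1/80199 = I*sqrt(17527) - 1/80199 = -1/80199 + I*sqrt(17527)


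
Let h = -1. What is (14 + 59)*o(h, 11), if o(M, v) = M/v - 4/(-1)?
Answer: 3139/11 ≈ 285.36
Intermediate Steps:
o(M, v) = 4 + M/v (o(M, v) = M/v - 4*(-1) = M/v + 4 = 4 + M/v)
(14 + 59)*o(h, 11) = (14 + 59)*(4 - 1/11) = 73*(4 - 1*1/11) = 73*(4 - 1/11) = 73*(43/11) = 3139/11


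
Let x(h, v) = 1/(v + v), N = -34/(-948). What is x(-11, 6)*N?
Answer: 17/5688 ≈ 0.0029887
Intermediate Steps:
N = 17/474 (N = -34*(-1/948) = 17/474 ≈ 0.035865)
x(h, v) = 1/(2*v)
x(-11, 6)*N = ((½)/6)*(17/474) = ((½)*(⅙))*(17/474) = (1/12)*(17/474) = 17/5688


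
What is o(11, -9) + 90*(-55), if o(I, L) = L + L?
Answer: -4968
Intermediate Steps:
o(I, L) = 2*L
o(11, -9) + 90*(-55) = 2*(-9) + 90*(-55) = -18 - 4950 = -4968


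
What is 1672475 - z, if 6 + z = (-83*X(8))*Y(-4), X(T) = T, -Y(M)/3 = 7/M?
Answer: 1675967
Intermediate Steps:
Y(M) = -21/M
z = -3492 (z = -6 + (-83*8)*(-21/(-4)) = -6 - (-13944)*(-1)/4 = -6 - 664*21/4 = -6 - 3486 = -3492)
1672475 - z = 1672475 - 1*(-3492) = 1672475 + 3492 = 1675967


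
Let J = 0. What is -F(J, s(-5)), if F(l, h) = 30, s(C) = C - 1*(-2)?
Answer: -30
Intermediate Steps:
s(C) = 2 + C (s(C) = C + 2 = 2 + C)
-F(J, s(-5)) = -1*30 = -30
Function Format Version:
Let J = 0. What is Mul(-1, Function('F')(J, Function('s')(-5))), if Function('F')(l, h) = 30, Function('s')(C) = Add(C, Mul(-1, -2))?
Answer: -30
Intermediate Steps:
Function('s')(C) = Add(2, C) (Function('s')(C) = Add(C, 2) = Add(2, C))
Mul(-1, Function('F')(J, Function('s')(-5))) = Mul(-1, 30) = -30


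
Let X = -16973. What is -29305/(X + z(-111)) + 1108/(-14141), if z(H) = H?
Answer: 395472933/241584844 ≈ 1.6370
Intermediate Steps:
-29305/(X + z(-111)) + 1108/(-14141) = -29305/(-16973 - 111) + 1108/(-14141) = -29305/(-17084) + 1108*(-1/14141) = -29305*(-1/17084) - 1108/14141 = 29305/17084 - 1108/14141 = 395472933/241584844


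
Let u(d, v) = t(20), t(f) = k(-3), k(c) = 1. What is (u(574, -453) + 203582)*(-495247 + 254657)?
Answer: -48980033970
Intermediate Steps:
t(f) = 1
u(d, v) = 1
(u(574, -453) + 203582)*(-495247 + 254657) = (1 + 203582)*(-495247 + 254657) = 203583*(-240590) = -48980033970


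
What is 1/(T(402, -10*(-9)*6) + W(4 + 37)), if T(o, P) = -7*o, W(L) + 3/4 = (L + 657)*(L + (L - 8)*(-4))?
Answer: -4/265331 ≈ -1.5076e-5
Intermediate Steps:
W(L) = -3/4 + (32 - 3*L)*(657 + L) (W(L) = -3/4 + (L + 657)*(L + (L - 8)*(-4)) = -3/4 + (657 + L)*(L + (-8 + L)*(-4)) = -3/4 + (657 + L)*(L + (32 - 4*L)) = -3/4 + (657 + L)*(32 - 3*L) = -3/4 + (32 - 3*L)*(657 + L))
1/(T(402, -10*(-9)*6) + W(4 + 37)) = 1/(-7*402 + (84093/4 - 1939*(4 + 37) - 3*(4 + 37)**2)) = 1/(-2814 + (84093/4 - 1939*41 - 3*41**2)) = 1/(-2814 + (84093/4 - 79499 - 3*1681)) = 1/(-2814 + (84093/4 - 79499 - 5043)) = 1/(-2814 - 254075/4) = 1/(-265331/4) = -4/265331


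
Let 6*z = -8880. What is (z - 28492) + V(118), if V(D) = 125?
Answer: -29847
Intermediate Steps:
z = -1480 (z = (⅙)*(-8880) = -1480)
(z - 28492) + V(118) = (-1480 - 28492) + 125 = -29972 + 125 = -29847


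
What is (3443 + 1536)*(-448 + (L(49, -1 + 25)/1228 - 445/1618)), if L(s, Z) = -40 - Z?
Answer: -1108802144229/496726 ≈ -2.2322e+6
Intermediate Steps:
(3443 + 1536)*(-448 + (L(49, -1 + 25)/1228 - 445/1618)) = (3443 + 1536)*(-448 + ((-40 - (-1 + 25))/1228 - 445/1618)) = 4979*(-448 + ((-40 - 1*24)*(1/1228) - 445*1/1618)) = 4979*(-448 + ((-40 - 24)*(1/1228) - 445/1618)) = 4979*(-448 + (-64*1/1228 - 445/1618)) = 4979*(-448 + (-16/307 - 445/1618)) = 4979*(-448 - 162503/496726) = 4979*(-222695751/496726) = -1108802144229/496726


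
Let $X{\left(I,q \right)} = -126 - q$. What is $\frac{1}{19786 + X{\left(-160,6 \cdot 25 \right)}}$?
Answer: $\frac{1}{19510} \approx 5.1256 \cdot 10^{-5}$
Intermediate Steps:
$\frac{1}{19786 + X{\left(-160,6 \cdot 25 \right)}} = \frac{1}{19786 - \left(126 + 6 \cdot 25\right)} = \frac{1}{19786 - 276} = \frac{1}{19510}$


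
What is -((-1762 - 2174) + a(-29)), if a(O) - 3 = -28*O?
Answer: 3121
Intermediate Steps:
a(O) = 3 - 28*O
-((-1762 - 2174) + a(-29)) = -((-1762 - 2174) + (3 - 28*(-29))) = -(-3936 + (3 + 812)) = -(-3936 + 815) = -1*(-3121) = 3121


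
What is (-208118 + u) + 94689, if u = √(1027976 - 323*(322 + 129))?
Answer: -113429 + √882303 ≈ -1.1249e+5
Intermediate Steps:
u = √882303 (u = √(1027976 - 323*451) = √(1027976 - 145673) = √882303 ≈ 939.31)
(-208118 + u) + 94689 = (-208118 + √882303) + 94689 = -113429 + √882303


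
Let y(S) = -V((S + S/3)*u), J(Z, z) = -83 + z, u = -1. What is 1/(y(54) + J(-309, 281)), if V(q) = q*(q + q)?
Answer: -1/10170 ≈ -9.8328e-5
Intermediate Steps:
V(q) = 2*q² (V(q) = q*(2*q) = 2*q²)
y(S) = -32*S²/9 (y(S) = -2*((S + S/3)*(-1))² = -2*((4*S/3)*(-1))² = -2*(-4*S/3)² = -2*16*S²/9 = -32*S²/9)
1/(y(54) + J(-309, 281)) = 1/(-32/9*54² + (-83 + 281)) = 1/(-32/9*2916 + 198) = 1/(-10368 + 198) = 1/(-10170) = -1/10170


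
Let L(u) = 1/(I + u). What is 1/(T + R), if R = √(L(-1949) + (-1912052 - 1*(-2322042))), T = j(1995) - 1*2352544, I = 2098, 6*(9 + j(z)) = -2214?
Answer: -31871398/74990907971455 - √9102188139/824899987686005 ≈ -4.2512e-7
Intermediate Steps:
j(z) = -378 (j(z) = -9 + (⅙)*(-2214) = -9 - 369 = -378)
L(u) = 1/(2098 + u)
T = -2352922 (T = -378 - 1*2352544 = -378 - 2352544 = -2352922)
R = √9102188139/149 (R = √(1/(2098 - 1949) + (-1912052 - 1*(-2322042))) = √(1/149 + (-1912052 + 2322042)) = √(1/149 + 409990) = √(61088511/149) = √9102188139/149 ≈ 640.30)
1/(T + R) = 1/(-2352922 + √9102188139/149)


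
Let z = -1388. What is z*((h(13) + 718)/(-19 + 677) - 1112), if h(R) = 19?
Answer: 507285546/329 ≈ 1.5419e+6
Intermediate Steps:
z*((h(13) + 718)/(-19 + 677) - 1112) = -1388*((19 + 718)/(-19 + 677) - 1112) = -1388*(737/658 - 1112) = -1388*(-730959/658) = 507285546/329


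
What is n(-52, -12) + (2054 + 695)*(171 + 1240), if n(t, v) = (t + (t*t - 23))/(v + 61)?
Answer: 190065740/49 ≈ 3.8789e+6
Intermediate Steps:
n(t, v) = (-23 + t + t²)/(61 + v) (n(t, v) = (t + (t² - 23))/(61 + v) = (t + (-23 + t²))/(61 + v) = (-23 + t + t²)/(61 + v))
n(-52, -12) + (2054 + 695)*(171 + 1240) = (-23 - 52 + (-52)²)/(61 - 12) + (2054 + 695)*(171 + 1240) = (-23 - 52 + 2704)/49 + 2749*1411 = (1/49)*2629 + 3878839 = 2629/49 + 3878839 = 190065740/49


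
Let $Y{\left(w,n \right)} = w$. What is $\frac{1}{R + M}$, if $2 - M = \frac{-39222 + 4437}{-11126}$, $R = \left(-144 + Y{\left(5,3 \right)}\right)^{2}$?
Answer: $\frac{11126}{214952913} \approx 5.176 \cdot 10^{-5}$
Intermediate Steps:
$R = 19321$ ($R = \left(-144 + 5\right)^{2} = \left(-139\right)^{2} = 19321$)
$M = - \frac{12533}{11126}$ ($M = 2 - \frac{-39222 + 4437}{-11126} = 2 - \left(-34785\right) \left(- \frac{1}{11126}\right) = 2 - \frac{34785}{11126} = - \frac{12533}{11126} \approx -1.1265$)
$\frac{1}{R + M} = \frac{1}{19321 - \frac{12533}{11126}} = \frac{1}{\frac{214952913}{11126}} = \frac{11126}{214952913}$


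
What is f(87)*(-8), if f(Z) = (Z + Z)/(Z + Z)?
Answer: -8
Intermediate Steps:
f(Z) = 1 (f(Z) = (2*Z)/((2*Z)) = (2*Z)*(1/(2*Z)) = 1)
f(87)*(-8) = 1*(-8) = -8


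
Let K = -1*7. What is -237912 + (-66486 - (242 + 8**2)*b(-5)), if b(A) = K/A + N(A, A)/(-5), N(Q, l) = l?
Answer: -1525662/5 ≈ -3.0513e+5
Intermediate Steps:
K = -7
b(A) = -7/A - A/5 (b(A) = -7/A + A/(-5) = -7/A + A*(-1/5) = -7/A - A/5)
-237912 + (-66486 - (242 + 8**2)*b(-5)) = -237912 + (-66486 - (242 + 8**2)*(-7/(-5) - 1/5*(-5))) = -237912 + (-66486 - (242 + 64)*(-7*(-1/5) + 1)) = -237912 + (-66486 - 306*(7/5 + 1)) = -237912 + (-66486 - 306*12/5) = -237912 + (-66486 - 1*3672/5) = -237912 + (-66486 - 3672/5) = -237912 - 336102/5 = -1525662/5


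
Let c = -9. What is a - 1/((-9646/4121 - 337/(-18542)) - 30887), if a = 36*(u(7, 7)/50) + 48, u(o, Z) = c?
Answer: 188461183607764/4539042308825 ≈ 41.520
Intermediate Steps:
u(o, Z) = -9
a = 1038/25 (a = 36*(-9/50) + 48 = -162/25 + 48 = 1038/25 ≈ 41.520)
a - 1/((-9646/4121 - 337/(-18542)) - 30887) = 1038/25 - 1/((-9646/4121 - 337/(-18542)) - 30887) = 1038/25 - 1/((-9646*1/4121 - 337*(-1/18542)) - 30887) = 1038/25 - 1/((-742/317 + 337/18542) - 30887) = 1038/25 - 1/(-13651335/5877814 - 30887) = 1038/25 - 1/(-181561692353/5877814) = 1038/25 - 1*(-5877814/181561692353) = 1038/25 + 5877814/181561692353 = 188461183607764/4539042308825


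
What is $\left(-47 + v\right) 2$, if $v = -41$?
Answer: $-176$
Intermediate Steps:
$\left(-47 + v\right) 2 = \left(-47 - 41\right) 2 = \left(-88\right) 2 = -176$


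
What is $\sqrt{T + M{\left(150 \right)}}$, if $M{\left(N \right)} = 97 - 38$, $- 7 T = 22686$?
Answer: $\frac{i \sqrt{155911}}{7} \approx 56.408 i$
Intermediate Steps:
$T = - \frac{22686}{7}$ ($T = \left(- \frac{1}{7}\right) 22686 = - \frac{22686}{7} \approx -3240.9$)
$M{\left(N \right)} = 59$
$\sqrt{T + M{\left(150 \right)}} = \sqrt{- \frac{22686}{7} + 59} = \sqrt{- \frac{22273}{7}} = \frac{i \sqrt{155911}}{7}$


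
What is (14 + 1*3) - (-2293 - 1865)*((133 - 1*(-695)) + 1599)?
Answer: 10091483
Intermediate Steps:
(14 + 1*3) - (-2293 - 1865)*((133 - 1*(-695)) + 1599) = (14 + 3) - (-4158)*((133 + 695) + 1599) = 17 - (-4158)*(828 + 1599) = 17 - (-4158)*2427 = 17 - 1*(-10091466) = 17 + 10091466 = 10091483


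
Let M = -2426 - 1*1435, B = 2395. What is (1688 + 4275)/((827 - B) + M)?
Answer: -67/61 ≈ -1.0984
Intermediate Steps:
M = -3861 (M = -2426 - 1435 = -3861)
(1688 + 4275)/((827 - B) + M) = (1688 + 4275)/((827 - 1*2395) - 3861) = 5963/((827 - 2395) - 3861) = 5963/(-1568 - 3861) = 5963/(-5429) = 5963*(-1/5429) = -67/61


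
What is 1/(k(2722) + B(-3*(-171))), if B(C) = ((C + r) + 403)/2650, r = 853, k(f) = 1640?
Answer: 2650/4347769 ≈ 0.00060951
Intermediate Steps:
B(C) = 628/1325 + C/2650 (B(C) = ((C + 853) + 403)/2650 = ((853 + C) + 403)*(1/2650) = (1256 + C)*(1/2650) = 628/1325 + C/2650)
1/(k(2722) + B(-3*(-171))) = 1/(1640 + (628/1325 + (-3*(-171))/2650)) = 1/(1640 + (628/1325 + (1/2650)*513)) = 1/(1640 + (628/1325 + 513/2650)) = 1/(1640 + 1769/2650) = 1/(4347769/2650) = 2650/4347769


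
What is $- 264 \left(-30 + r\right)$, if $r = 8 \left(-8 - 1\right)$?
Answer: $26928$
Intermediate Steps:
$r = -72$ ($r = 8 \left(-9\right) = -72$)
$- 264 \left(-30 + r\right) = - 264 \left(-30 - 72\right) = \left(-264\right) \left(-102\right) = 26928$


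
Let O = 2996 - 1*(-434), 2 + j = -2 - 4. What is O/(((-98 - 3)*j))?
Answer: 1715/404 ≈ 4.2450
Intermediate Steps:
j = -8 (j = -2 + (-2 - 4) = -2 - 6 = -8)
O = 3430 (O = 2996 + 434 = 3430)
O/(((-98 - 3)*j)) = 3430/(((-98 - 3)*(-8))) = 3430/((-101*(-8))) = 3430/808 = 3430*(1/808) = 1715/404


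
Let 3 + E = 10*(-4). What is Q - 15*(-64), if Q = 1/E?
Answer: 41279/43 ≈ 959.98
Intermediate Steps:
E = -43 (E = -3 + 10*(-4) = -3 - 40 = -43)
Q = -1/43 (Q = 1/(-43) = -1/43 ≈ -0.023256)
Q - 15*(-64) = -1/43 - 15*(-64) = -1/43 + 960 = 41279/43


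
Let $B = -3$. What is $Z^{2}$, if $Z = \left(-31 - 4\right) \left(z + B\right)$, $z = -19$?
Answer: $592900$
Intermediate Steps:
$Z = 770$ ($Z = \left(-31 - 4\right) \left(-19 - 3\right) = \left(-35\right) \left(-22\right) = 770$)
$Z^{2} = 770^{2} = 592900$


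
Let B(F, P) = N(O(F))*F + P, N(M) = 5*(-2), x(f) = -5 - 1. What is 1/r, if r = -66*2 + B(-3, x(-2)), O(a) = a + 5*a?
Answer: -1/108 ≈ -0.0092593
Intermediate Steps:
O(a) = 6*a
x(f) = -6
N(M) = -10
B(F, P) = P - 10*F (B(F, P) = -10*F + P = P - 10*F)
r = -108 (r = -66*2 + (-6 - 10*(-3)) = -132 + (-6 + 30) = -132 + 24 = -108)
1/r = 1/(-108) = -1/108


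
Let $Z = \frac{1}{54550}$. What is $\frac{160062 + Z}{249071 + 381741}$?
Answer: $\frac{671644777}{2646984200} \approx 0.25374$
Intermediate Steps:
$Z = \frac{1}{54550} \approx 1.8332 \cdot 10^{-5}$
$\frac{160062 + Z}{249071 + 381741} = \frac{160062 + \frac{1}{54550}}{249071 + 381741} = \frac{8731382101}{54550 \cdot 630812} = \frac{8731382101}{54550} \cdot \frac{1}{630812} = \frac{671644777}{2646984200}$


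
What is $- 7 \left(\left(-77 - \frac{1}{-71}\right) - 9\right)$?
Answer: $\frac{42735}{71} \approx 601.9$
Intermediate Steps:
$- 7 \left(\left(-77 - \frac{1}{-71}\right) - 9\right) = - 7 \left(\left(-77 - - \frac{1}{71}\right) - 9\right) = - 7 \left(\left(-77 + \frac{1}{71}\right) - 9\right) = - 7 \left(- \frac{5466}{71} - 9\right) = \left(-7\right) \left(- \frac{6105}{71}\right) = \frac{42735}{71}$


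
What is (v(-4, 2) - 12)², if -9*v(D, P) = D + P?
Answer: 11236/81 ≈ 138.72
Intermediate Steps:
v(D, P) = -D/9 - P/9 (v(D, P) = -(D + P)/9 = -D/9 - P/9)
(v(-4, 2) - 12)² = ((-⅑*(-4) - ⅑*2) - 12)² = ((4/9 - 2/9) - 12)² = (2/9 - 12)² = (-106/9)² = 11236/81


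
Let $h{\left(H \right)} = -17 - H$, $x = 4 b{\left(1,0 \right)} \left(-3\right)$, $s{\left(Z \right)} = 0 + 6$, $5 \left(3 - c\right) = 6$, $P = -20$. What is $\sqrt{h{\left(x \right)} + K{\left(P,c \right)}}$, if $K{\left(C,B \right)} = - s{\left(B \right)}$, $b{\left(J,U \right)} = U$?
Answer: $i \sqrt{23} \approx 4.7958 i$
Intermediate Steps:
$c = \frac{9}{5}$ ($c = 3 - \frac{6}{5} = \frac{9}{5} \approx 1.8$)
$s{\left(Z \right)} = 6$
$x = 0$ ($x = 4 \cdot 0 \left(-3\right) = 0 \left(-3\right) = 0$)
$K{\left(C,B \right)} = -6$ ($K{\left(C,B \right)} = \left(-1\right) 6 = -6$)
$\sqrt{h{\left(x \right)} + K{\left(P,c \right)}} = \sqrt{\left(-17 - 0\right) - 6} = \sqrt{\left(-17 + 0\right) - 6} = \sqrt{-17 - 6} = \sqrt{-23} = i \sqrt{23}$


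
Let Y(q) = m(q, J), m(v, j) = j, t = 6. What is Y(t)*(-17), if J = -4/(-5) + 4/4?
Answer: -153/5 ≈ -30.600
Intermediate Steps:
J = 9/5 (J = -4*(-1/5) + 4*(1/4) = 4/5 + 1 = 9/5 ≈ 1.8000)
Y(q) = 9/5
Y(t)*(-17) = (9/5)*(-17) = -153/5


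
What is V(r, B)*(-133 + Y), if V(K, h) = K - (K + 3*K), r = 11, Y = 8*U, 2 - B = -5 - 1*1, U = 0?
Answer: 4389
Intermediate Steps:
B = 8 (B = 2 - (-5 - 1*1) = 2 - (-5 - 1) = 2 - 1*(-6) = 2 + 6 = 8)
Y = 0 (Y = 8*0 = 0)
V(K, h) = -3*K (V(K, h) = K - 4*K = -3*K)
V(r, B)*(-133 + Y) = (-3*11)*(-133 + 0) = -33*(-133) = 4389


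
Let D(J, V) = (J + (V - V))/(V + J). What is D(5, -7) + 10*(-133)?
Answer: -2665/2 ≈ -1332.5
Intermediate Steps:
D(J, V) = J/(J + V) (D(J, V) = (J + 0)/(J + V) = J/(J + V))
D(5, -7) + 10*(-133) = 5/(5 - 7) + 10*(-133) = 5/(-2) - 1330 = 5*(-½) - 1330 = -5/2 - 1330 = -2665/2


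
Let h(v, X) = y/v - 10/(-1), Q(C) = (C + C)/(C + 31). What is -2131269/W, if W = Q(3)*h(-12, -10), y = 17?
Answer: -144926292/103 ≈ -1.4071e+6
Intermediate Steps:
Q(C) = 2*C/(31 + C) (Q(C) = (2*C)/(31 + C) = 2*C/(31 + C))
h(v, X) = 10 + 17/v (h(v, X) = 17/v - 10/(-1) = 17/v - 10*(-1) = 17/v + 10 = 10 + 17/v)
W = 103/68 (W = (2*3/(31 + 3))*(10 + 17/(-12)) = (2*3/34)*(10 + 17*(-1/12)) = (2*3*(1/34))*(10 - 17/12) = (3/17)*(103/12) = 103/68 ≈ 1.5147)
-2131269/W = -2131269/103/68 = -2131269*68/103 = -144926292/103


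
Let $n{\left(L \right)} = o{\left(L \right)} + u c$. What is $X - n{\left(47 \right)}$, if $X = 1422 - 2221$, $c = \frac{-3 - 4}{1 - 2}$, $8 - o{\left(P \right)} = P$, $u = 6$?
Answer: $-802$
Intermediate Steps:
$o{\left(P \right)} = 8 - P$
$c = 7$ ($c = - \frac{7}{-1} = \left(-7\right) \left(-1\right) = 7$)
$n{\left(L \right)} = 50 - L$ ($n{\left(L \right)} = \left(8 - L\right) + 6 \cdot 7 = \left(8 - L\right) + 42 = 50 - L$)
$X = -799$ ($X = 1422 - 2221 = -799$)
$X - n{\left(47 \right)} = -799 - \left(50 - 47\right) = -799 - 3 = -802$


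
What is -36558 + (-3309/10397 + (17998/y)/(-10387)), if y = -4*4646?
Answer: -36685427553684737/1003476893588 ≈ -36558.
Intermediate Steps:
y = -18584
-36558 + (-3309/10397 + (17998/y)/(-10387)) = -36558 + (-3309/10397 + (17998/(-18584))/(-10387)) = -36558 + (-3309*1/10397 + (17998*(-1/18584))*(-1/10387)) = -36558 + (-3309/10397 - 8999/9292*(-1/10387)) = -36558 + (-3309/10397 + 8999/96516004) = -36558 - 319277894633/1003476893588 = -36685427553684737/1003476893588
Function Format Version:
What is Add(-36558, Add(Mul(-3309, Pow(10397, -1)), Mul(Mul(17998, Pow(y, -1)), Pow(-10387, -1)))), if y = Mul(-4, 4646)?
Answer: Rational(-36685427553684737, 1003476893588) ≈ -36558.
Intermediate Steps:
y = -18584
Add(-36558, Add(Mul(-3309, Pow(10397, -1)), Mul(Mul(17998, Pow(y, -1)), Pow(-10387, -1)))) = Add(-36558, Add(Mul(-3309, Pow(10397, -1)), Mul(Mul(17998, Pow(-18584, -1)), Pow(-10387, -1)))) = Add(-36558, Add(Mul(-3309, Rational(1, 10397)), Mul(Mul(17998, Rational(-1, 18584)), Rational(-1, 10387)))) = Add(-36558, Add(Rational(-3309, 10397), Mul(Rational(-8999, 9292), Rational(-1, 10387)))) = Add(-36558, Add(Rational(-3309, 10397), Rational(8999, 96516004))) = Add(-36558, Rational(-319277894633, 1003476893588)) = Rational(-36685427553684737, 1003476893588)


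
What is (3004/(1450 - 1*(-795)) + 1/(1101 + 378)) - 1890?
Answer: -6271025789/3320355 ≈ -1888.7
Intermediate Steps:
(3004/(1450 - 1*(-795)) + 1/(1101 + 378)) - 1890 = (3004/(1450 + 795) + 1/1479) - 1890 = (3004/2245 + 1/1479) - 1890 = 4445161/3320355 - 1890 = -6271025789/3320355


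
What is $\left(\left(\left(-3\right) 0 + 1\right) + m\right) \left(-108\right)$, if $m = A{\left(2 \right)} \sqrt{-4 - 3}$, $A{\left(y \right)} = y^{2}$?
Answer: $-108 - 432 i \sqrt{7} \approx -108.0 - 1143.0 i$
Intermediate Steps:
$m = 4 i \sqrt{7}$ ($m = 2^{2} \sqrt{-4 - 3} = 4 \sqrt{-7} = 4 i \sqrt{7} \approx 10.583 i$)
$\left(\left(\left(-3\right) 0 + 1\right) + m\right) \left(-108\right) = \left(\left(\left(-3\right) 0 + 1\right) + 4 i \sqrt{7}\right) \left(-108\right) = \left(\left(0 + 1\right) + 4 i \sqrt{7}\right) \left(-108\right) = \left(1 + 4 i \sqrt{7}\right) \left(-108\right) = -108 - 432 i \sqrt{7}$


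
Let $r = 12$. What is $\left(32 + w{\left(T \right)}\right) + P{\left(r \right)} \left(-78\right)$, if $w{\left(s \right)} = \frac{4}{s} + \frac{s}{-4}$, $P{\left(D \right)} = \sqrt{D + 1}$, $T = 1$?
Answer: $\frac{143}{4} - 78 \sqrt{13} \approx -245.48$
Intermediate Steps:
$P{\left(D \right)} = \sqrt{1 + D}$
$w{\left(s \right)} = \frac{4}{s} - \frac{s}{4}$ ($w{\left(s \right)} = \frac{4}{s} + s \left(- \frac{1}{4}\right) = \frac{4}{s} - \frac{s}{4}$)
$\left(32 + w{\left(T \right)}\right) + P{\left(r \right)} \left(-78\right) = \left(32 + \left(\frac{4}{1} - \frac{1}{4}\right)\right) + \sqrt{1 + 12} \left(-78\right) = \left(32 + \left(4 \cdot 1 - \frac{1}{4}\right)\right) + \sqrt{13} \left(-78\right) = \left(32 + \left(4 - \frac{1}{4}\right)\right) - 78 \sqrt{13} = \left(32 + \frac{15}{4}\right) - 78 \sqrt{13} = \frac{143}{4} - 78 \sqrt{13}$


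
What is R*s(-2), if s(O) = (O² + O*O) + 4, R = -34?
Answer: -408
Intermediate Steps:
s(O) = 4 + 2*O² (s(O) = (O² + O²) + 4 = 2*O² + 4 = 4 + 2*O²)
R*s(-2) = -34*(4 + 2*(-2)²) = -34*(4 + 2*4) = -34*(4 + 8) = -34*12 = -408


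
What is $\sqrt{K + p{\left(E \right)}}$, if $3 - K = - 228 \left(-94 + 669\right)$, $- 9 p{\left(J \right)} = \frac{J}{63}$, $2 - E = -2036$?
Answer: $\frac{\sqrt{520333541}}{63} \approx 362.08$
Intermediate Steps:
$E = 2038$ ($E = 2 - -2036 = 2 + 2036 = 2038$)
$p{\left(J \right)} = - \frac{J}{567}$ ($p{\left(J \right)} = - \frac{J \frac{1}{63}}{9} = - \frac{\frac{1}{63} J}{9} = - \frac{J}{567}$)
$K = 131103$ ($K = 3 - - 228 \left(-94 + 669\right) = 3 - \left(-228\right) 575 = 3 - -131100 = 3 + 131100 = 131103$)
$\sqrt{K + p{\left(E \right)}} = \sqrt{131103 - \frac{2038}{567}} = \sqrt{\frac{74333363}{567}} = \frac{\sqrt{520333541}}{63}$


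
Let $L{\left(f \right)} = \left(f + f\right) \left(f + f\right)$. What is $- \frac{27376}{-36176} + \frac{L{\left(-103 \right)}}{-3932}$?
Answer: $- \frac{22305036}{2222563} \approx -10.036$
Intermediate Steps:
$L{\left(f \right)} = 4 f^{2}$ ($L{\left(f \right)} = 2 f 2 f = 4 f^{2}$)
$- \frac{27376}{-36176} + \frac{L{\left(-103 \right)}}{-3932} = - \frac{27376}{-36176} + \frac{4 \left(-103\right)^{2}}{-3932} = \left(-27376\right) \left(- \frac{1}{36176}\right) + 4 \cdot 10609 \left(- \frac{1}{3932}\right) = \frac{1711}{2261} + 42436 \left(- \frac{1}{3932}\right) = \frac{1711}{2261} - \frac{10609}{983} = - \frac{22305036}{2222563}$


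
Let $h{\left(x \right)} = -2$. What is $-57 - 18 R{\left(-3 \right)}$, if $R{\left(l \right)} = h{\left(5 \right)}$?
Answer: $-21$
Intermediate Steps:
$R{\left(l \right)} = -2$
$-57 - 18 R{\left(-3 \right)} = -57 - -36 = -57 + 36 = -21$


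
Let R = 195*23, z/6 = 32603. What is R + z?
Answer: 200103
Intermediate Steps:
z = 195618 (z = 6*32603 = 195618)
R = 4485
R + z = 4485 + 195618 = 200103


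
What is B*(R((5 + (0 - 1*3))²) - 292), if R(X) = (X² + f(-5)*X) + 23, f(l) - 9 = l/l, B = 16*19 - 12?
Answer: -62196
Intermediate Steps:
B = 292 (B = 304 - 12 = 292)
f(l) = 10 (f(l) = 9 + l/l = 9 + 1 = 10)
R(X) = 23 + X² + 10*X (R(X) = (X² + 10*X) + 23 = 23 + X² + 10*X)
B*(R((5 + (0 - 1*3))²) - 292) = 292*((23 + ((5 + (0 - 1*3))²)² + 10*(5 + (0 - 1*3))²) - 292) = 292*((23 + ((5 + (0 - 3))²)² + 10*(5 + (0 - 3))²) - 292) = 292*((23 + ((5 - 3)²)² + 10*(5 - 3)²) - 292) = 292*((23 + (2²)² + 10*2²) - 292) = 292*((23 + 4² + 10*4) - 292) = 292*((23 + 16 + 40) - 292) = 292*(79 - 292) = 292*(-213) = -62196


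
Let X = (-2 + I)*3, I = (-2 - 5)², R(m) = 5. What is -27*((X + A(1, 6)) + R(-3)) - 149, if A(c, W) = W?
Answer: -4253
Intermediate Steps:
I = 49 (I = (-7)² = 49)
X = 141 (X = (-2 + 49)*3 = 47*3 = 141)
-27*((X + A(1, 6)) + R(-3)) - 149 = -27*((141 + 6) + 5) - 149 = -27*(147 + 5) - 149 = -27*152 - 149 = -4104 - 149 = -4253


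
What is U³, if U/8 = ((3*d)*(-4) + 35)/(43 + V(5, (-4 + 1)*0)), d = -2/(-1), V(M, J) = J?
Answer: 681472/79507 ≈ 8.5712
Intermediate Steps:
d = 2 (d = -2*(-1) = 2)
U = 88/43 (U = 8*(((3*2)*(-4) + 35)/(43 + (-4 + 1)*0)) = 8*((6*(-4) + 35)/(43 - 3*0)) = 8*((-24 + 35)/(43 + 0)) = 8*(11/43) = 88/43 ≈ 2.0465)
U³ = (88/43)³ = 681472/79507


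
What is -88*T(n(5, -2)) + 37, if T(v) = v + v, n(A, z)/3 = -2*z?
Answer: -2075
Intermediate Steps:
n(A, z) = -6*z (n(A, z) = 3*(-2*z) = -6*z)
T(v) = 2*v
-88*T(n(5, -2)) + 37 = -176*(-6*(-2)) + 37 = -176*12 + 37 = -88*24 + 37 = -2112 + 37 = -2075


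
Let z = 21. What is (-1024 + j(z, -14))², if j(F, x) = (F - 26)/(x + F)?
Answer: 51451929/49 ≈ 1.0500e+6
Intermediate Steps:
j(F, x) = (-26 + F)/(F + x)
(-1024 + j(z, -14))² = (-1024 + (-26 + 21)/(21 - 14))² = (-1024 - 5/7)² = (-7173/7)² = 51451929/49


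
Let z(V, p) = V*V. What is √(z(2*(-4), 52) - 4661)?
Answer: I*√4597 ≈ 67.801*I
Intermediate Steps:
z(V, p) = V²
√(z(2*(-4), 52) - 4661) = √((2*(-4))² - 4661) = √((-8)² - 4661) = √(64 - 4661) = √(-4597) = I*√4597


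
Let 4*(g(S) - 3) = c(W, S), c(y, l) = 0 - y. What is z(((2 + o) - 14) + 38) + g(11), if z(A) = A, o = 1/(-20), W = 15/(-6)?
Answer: 1183/40 ≈ 29.575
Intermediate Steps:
W = -5/2 (W = 15*(-1/6) = -5/2 ≈ -2.5000)
c(y, l) = -y
o = -1/20 ≈ -0.050000
g(S) = 29/8 (g(S) = 3 + (-1*(-5/2))/4 = 3 + (1/4)*(5/2) = 3 + 5/8 = 29/8)
z(((2 + o) - 14) + 38) + g(11) = (((2 - 1/20) - 14) + 38) + 29/8 = ((39/20 - 14) + 38) + 29/8 = (-241/20 + 38) + 29/8 = 519/20 + 29/8 = 1183/40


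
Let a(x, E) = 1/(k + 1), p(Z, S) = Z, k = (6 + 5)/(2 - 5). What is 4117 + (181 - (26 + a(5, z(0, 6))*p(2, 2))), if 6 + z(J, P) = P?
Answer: 17091/4 ≈ 4272.8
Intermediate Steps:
z(J, P) = -6 + P
k = -11/3 (k = 11/(-3) = 11*(-1/3) = -11/3 ≈ -3.6667)
a(x, E) = -3/8 (a(x, E) = 1/(-11/3 + 1) = 1/(-8/3) = -3/8)
4117 + (181 - (26 + a(5, z(0, 6))*p(2, 2))) = 4117 + (181 - (26 - 3/8*2)) = 4117 + (181 - (26 - 3/4)) = 4117 + (181 - 1*101/4) = 4117 + (181 - 101/4) = 4117 + 623/4 = 17091/4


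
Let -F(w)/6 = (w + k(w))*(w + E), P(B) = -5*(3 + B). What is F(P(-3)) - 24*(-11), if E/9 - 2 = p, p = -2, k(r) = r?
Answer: 264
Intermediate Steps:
E = 0 (E = 18 + 9*(-2) = 18 - 18 = 0)
P(B) = -15 - 5*B
F(w) = -12*w**2 (F(w) = -6*(w + w)*(w + 0) = -6*2*w*w = -12*w**2)
F(P(-3)) - 24*(-11) = -12*(-15 - 5*(-3))**2 - 24*(-11) = -12*(-15 + 15)**2 + 264 = -12*0**2 + 264 = -12*0 + 264 = 0 + 264 = 264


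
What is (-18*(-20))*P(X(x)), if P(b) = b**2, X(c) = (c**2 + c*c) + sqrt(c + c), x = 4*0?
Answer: 0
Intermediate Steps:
x = 0
X(c) = 2*c**2 + sqrt(2)*sqrt(c) (X(c) = (c**2 + c**2) + sqrt(2*c) = 2*c**2 + sqrt(2)*sqrt(c))
(-18*(-20))*P(X(x)) = (-18*(-20))*(2*0**2 + sqrt(2)*sqrt(0))**2 = 360*(2*0 + sqrt(2)*0)**2 = 360*(0 + 0)**2 = 360*0**2 = 360*0 = 0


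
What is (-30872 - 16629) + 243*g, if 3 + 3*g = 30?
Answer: -45314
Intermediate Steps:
g = 9 (g = -1 + (⅓)*30 = -1 + 10 = 9)
(-30872 - 16629) + 243*g = (-30872 - 16629) + 243*9 = -47501 + 2187 = -45314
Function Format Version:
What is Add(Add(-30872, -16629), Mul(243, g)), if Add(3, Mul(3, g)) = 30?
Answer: -45314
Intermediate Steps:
g = 9 (g = Add(-1, Mul(Rational(1, 3), 30)) = Add(-1, 10) = 9)
Add(Add(-30872, -16629), Mul(243, g)) = Add(Add(-30872, -16629), Mul(243, 9)) = Add(-47501, 2187) = -45314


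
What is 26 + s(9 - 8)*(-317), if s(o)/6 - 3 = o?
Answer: -7582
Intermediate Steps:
s(o) = 18 + 6*o
26 + s(9 - 8)*(-317) = 26 + (18 + 6*(9 - 8))*(-317) = 26 + (18 + 6*1)*(-317) = 26 + (18 + 6)*(-317) = 26 + 24*(-317) = 26 - 7608 = -7582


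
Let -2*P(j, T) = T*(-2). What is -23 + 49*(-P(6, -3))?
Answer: 124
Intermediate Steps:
P(j, T) = T (P(j, T) = -T*(-2)/2 = -(-1)*T = T)
-23 + 49*(-P(6, -3)) = -23 + 49*(-1*(-3)) = -23 + 49*3 = -23 + 147 = 124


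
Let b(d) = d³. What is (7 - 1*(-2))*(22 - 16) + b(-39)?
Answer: -59265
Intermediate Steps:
(7 - 1*(-2))*(22 - 16) + b(-39) = (7 - 1*(-2))*(22 - 16) + (-39)³ = (7 + 2)*6 - 59319 = 9*6 - 59319 = 54 - 59319 = -59265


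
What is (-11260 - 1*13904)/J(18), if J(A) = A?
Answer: -1398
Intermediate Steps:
(-11260 - 1*13904)/J(18) = (-11260 - 1*13904)/18 = (-11260 - 13904)*(1/18) = -25164*1/18 = -1398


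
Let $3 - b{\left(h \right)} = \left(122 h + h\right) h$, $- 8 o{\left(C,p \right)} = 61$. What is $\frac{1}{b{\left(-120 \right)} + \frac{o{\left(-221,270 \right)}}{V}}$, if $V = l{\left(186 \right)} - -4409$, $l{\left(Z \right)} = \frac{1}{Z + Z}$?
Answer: $- \frac{3280298}{5810053982379} \approx -5.6459 \cdot 10^{-7}$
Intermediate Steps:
$l{\left(Z \right)} = \frac{1}{2 Z}$
$o{\left(C,p \right)} = - \frac{61}{8}$ ($o{\left(C,p \right)} = \left(- \frac{1}{8}\right) 61 = - \frac{61}{8}$)
$V = \frac{1640149}{372}$ ($V = \frac{1}{2 \cdot 186} - -4409 = \frac{1}{2} \cdot \frac{1}{186} + 4409 = \frac{1}{372} + 4409 = \frac{1640149}{372} \approx 4409.0$)
$b{\left(h \right)} = 3 - 123 h^{2}$ ($b{\left(h \right)} = 3 - \left(122 h + h\right) h = 3 - 123 h h = 3 - 123 h^{2}$)
$\frac{1}{b{\left(-120 \right)} + \frac{o{\left(-221,270 \right)}}{V}} = \frac{1}{\left(3 - 123 \left(-120\right)^{2}\right) - \frac{61}{8 \cdot \frac{1640149}{372}}} = \frac{1}{\left(3 - 1771200\right) - \frac{5673}{3280298}} = \frac{1}{-1771197 - \frac{5673}{3280298}} = \frac{1}{- \frac{5810053982379}{3280298}} = - \frac{3280298}{5810053982379}$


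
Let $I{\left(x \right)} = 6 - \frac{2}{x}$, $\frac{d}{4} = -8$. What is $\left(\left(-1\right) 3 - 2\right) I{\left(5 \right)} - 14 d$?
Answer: $420$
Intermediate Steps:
$d = -32$ ($d = 4 \left(-8\right) = -32$)
$\left(\left(-1\right) 3 - 2\right) I{\left(5 \right)} - 14 d = \left(\left(-1\right) 3 - 2\right) \left(6 - \frac{2}{5}\right) - -448 = \left(-3 - 2\right) \left(6 - \frac{2}{5}\right) + 448 = - 5 \left(6 - \frac{2}{5}\right) + 448 = \left(-5\right) \frac{28}{5} + 448 = -28 + 448 = 420$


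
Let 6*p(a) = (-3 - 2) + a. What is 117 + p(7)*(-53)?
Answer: 298/3 ≈ 99.333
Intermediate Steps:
p(a) = -5/6 + a/6 (p(a) = ((-3 - 2) + a)/6 = (-5 + a)/6 = -5/6 + a/6)
117 + p(7)*(-53) = 117 + (-5/6 + (1/6)*7)*(-53) = 117 + (-5/6 + 7/6)*(-53) = 117 + (1/3)*(-53) = 117 - 53/3 = 298/3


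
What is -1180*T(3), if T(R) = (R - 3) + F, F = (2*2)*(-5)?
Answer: 23600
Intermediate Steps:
F = -20 (F = 4*(-5) = -20)
T(R) = -23 + R (T(R) = (R - 3) - 20 = (-3 + R) - 20 = -23 + R)
-1180*T(3) = -1180*(-23 + 3) = -1180*(-20) = 23600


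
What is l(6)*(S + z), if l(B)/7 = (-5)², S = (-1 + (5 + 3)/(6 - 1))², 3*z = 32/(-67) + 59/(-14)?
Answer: -28233/134 ≈ -210.69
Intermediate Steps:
z = -1467/938 (z = (32/(-67) + 59/(-14))/3 = (32*(-1/67) + 59*(-1/14))/3 = (-32/67 - 59/14)/3 = (⅓)*(-4401/938) = -1467/938 ≈ -1.5640)
S = 9/25 (S = (-1 + 8/5)² = (⅗)² = 9/25 ≈ 0.36000)
l(B) = 175 (l(B) = 7*(-5)² = 7*25 = 175)
l(6)*(S + z) = 175*(9/25 - 1467/938) = 175*(-28233/23450) = -28233/134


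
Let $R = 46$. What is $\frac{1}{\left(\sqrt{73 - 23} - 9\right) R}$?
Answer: $- \frac{9}{1426} - \frac{5 \sqrt{2}}{1426} \approx -0.01127$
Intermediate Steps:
$\frac{1}{\left(\sqrt{73 - 23} - 9\right) R} = \frac{1}{\left(\sqrt{73 - 23} - 9\right) 46} = \frac{1}{\left(\sqrt{50} - 9\right) 46} = \frac{1}{\left(5 \sqrt{2} - 9\right) 46} = \frac{1}{\left(-9 + 5 \sqrt{2}\right) 46} = \frac{1}{-414 + 230 \sqrt{2}}$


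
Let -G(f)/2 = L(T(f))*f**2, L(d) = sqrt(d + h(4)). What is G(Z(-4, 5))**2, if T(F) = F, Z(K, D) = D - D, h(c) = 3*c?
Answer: 0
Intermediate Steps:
Z(K, D) = 0
L(d) = sqrt(12 + d) (L(d) = sqrt(d + 3*4) = sqrt(d + 12) = sqrt(12 + d))
G(f) = -2*f**2*sqrt(12 + f) (G(f) = -2*sqrt(12 + f)*f**2 = -2*f**2*sqrt(12 + f))
G(Z(-4, 5))**2 = (-2*0**2*sqrt(12 + 0))**2 = (-2*0*sqrt(12))**2 = (-2*0*2*sqrt(3))**2 = 0**2 = 0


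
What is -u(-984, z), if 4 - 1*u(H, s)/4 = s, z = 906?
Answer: 3608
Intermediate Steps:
u(H, s) = 16 - 4*s
-u(-984, z) = -(16 - 4*906) = -(16 - 3624) = -1*(-3608) = 3608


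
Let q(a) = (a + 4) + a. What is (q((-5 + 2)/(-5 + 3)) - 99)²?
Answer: 8464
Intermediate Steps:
q(a) = 4 + 2*a (q(a) = (4 + a) + a = 4 + 2*a)
(q((-5 + 2)/(-5 + 3)) - 99)² = ((4 + 2*((-5 + 2)/(-5 + 3))) - 99)² = ((4 + 2*(-3/(-2))) - 99)² = ((4 + 2*(-3*(-½))) - 99)² = ((4 + 2*(3/2)) - 99)² = ((4 + 3) - 99)² = (7 - 99)² = (-92)² = 8464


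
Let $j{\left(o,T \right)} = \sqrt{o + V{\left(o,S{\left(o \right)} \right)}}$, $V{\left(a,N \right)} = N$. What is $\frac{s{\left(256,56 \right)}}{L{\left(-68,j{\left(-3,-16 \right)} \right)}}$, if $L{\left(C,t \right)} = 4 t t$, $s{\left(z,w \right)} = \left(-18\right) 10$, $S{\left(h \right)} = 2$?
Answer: $45$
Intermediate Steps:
$s{\left(z,w \right)} = -180$
$j{\left(o,T \right)} = \sqrt{2 + o}$ ($j{\left(o,T \right)} = \sqrt{o + 2} = \sqrt{2 + o}$)
$L{\left(C,t \right)} = 4 t^{2}$
$\frac{s{\left(256,56 \right)}}{L{\left(-68,j{\left(-3,-16 \right)} \right)}} = - \frac{180}{4 \left(\sqrt{2 - 3}\right)^{2}} = - \frac{180}{4 \left(\sqrt{-1}\right)^{2}} = - \frac{180}{4 i^{2}} = - \frac{180}{4 \left(-1\right)} = - \frac{180}{-4} = \left(-180\right) \left(- \frac{1}{4}\right) = 45$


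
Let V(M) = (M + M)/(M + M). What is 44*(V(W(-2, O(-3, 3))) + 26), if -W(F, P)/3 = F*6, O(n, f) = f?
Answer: 1188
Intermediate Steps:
W(F, P) = -18*F (W(F, P) = -3*F*6 = -18*F)
V(M) = 1 (V(M) = (2*M)/((2*M)) = (2*M)*(1/(2*M)) = 1)
44*(V(W(-2, O(-3, 3))) + 26) = 44*(1 + 26) = 44*27 = 1188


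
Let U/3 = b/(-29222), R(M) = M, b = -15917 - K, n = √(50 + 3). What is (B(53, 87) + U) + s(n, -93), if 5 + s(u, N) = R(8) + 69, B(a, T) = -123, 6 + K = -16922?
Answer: -1493355/29222 ≈ -51.104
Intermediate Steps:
K = -16928 (K = -6 - 16922 = -16928)
n = √53 ≈ 7.2801
b = 1011 (b = -15917 - 1*(-16928) = -15917 + 16928 = 1011)
s(u, N) = 72 (s(u, N) = -5 + (8 + 69) = -5 + 77 = 72)
U = -3033/29222 (U = 3*(1011/(-29222)) = 3*(1011*(-1/29222)) = 3*(-1011/29222) = -3033/29222 ≈ -0.10379)
(B(53, 87) + U) + s(n, -93) = (-123 - 3033/29222) + 72 = -3597339/29222 + 72 = -1493355/29222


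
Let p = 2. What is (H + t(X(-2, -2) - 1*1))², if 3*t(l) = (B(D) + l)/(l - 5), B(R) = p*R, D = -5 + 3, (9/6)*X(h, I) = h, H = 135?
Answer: 79727041/4356 ≈ 18303.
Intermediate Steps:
X(h, I) = 2*h/3
D = -2
B(R) = 2*R
t(l) = (-4 + l)/(3*(-5 + l)) (t(l) = ((2*(-2) + l)/(l - 5))/3 = ((-4 + l)/(-5 + l))/3 = (-4 + l)/(3*(-5 + l)))
(H + t(X(-2, -2) - 1*1))² = (135 + (-4 + ((⅔)*(-2) - 1*1))/(3*(-5 + ((⅔)*(-2) - 1*1))))² = (135 + (-4 + (-4/3 - 1))/(3*(-5 + (-4/3 - 1))))² = (135 + (-4 - 7/3)/(3*(-5 - 7/3)))² = (135 + (⅓)*(-19/3)/(-22/3))² = (135 + (⅓)*(-3/22)*(-19/3))² = (135 + 19/66)² = (8929/66)² = 79727041/4356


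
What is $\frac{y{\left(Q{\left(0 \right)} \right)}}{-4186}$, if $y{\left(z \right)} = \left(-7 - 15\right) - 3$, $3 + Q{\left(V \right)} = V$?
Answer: $\frac{25}{4186} \approx 0.0059723$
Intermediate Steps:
$Q{\left(V \right)} = -3 + V$
$y{\left(z \right)} = -25$ ($y{\left(z \right)} = -22 - 3 = -25$)
$\frac{y{\left(Q{\left(0 \right)} \right)}}{-4186} = - \frac{25}{-4186} = \left(-25\right) \left(- \frac{1}{4186}\right) = \frac{25}{4186}$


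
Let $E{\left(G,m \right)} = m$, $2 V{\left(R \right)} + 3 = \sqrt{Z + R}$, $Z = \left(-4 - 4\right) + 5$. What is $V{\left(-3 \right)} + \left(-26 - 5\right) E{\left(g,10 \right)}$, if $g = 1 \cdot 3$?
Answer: $- \frac{623}{2} + \frac{i \sqrt{6}}{2} \approx -311.5 + 1.2247 i$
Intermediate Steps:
$Z = -3$ ($Z = -8 + 5 = -3$)
$g = 3$
$V{\left(R \right)} = - \frac{3}{2} + \frac{\sqrt{-3 + R}}{2}$
$V{\left(-3 \right)} + \left(-26 - 5\right) E{\left(g,10 \right)} = \left(- \frac{3}{2} + \frac{\sqrt{-3 - 3}}{2}\right) + \left(-26 - 5\right) 10 = \left(- \frac{3}{2} + \frac{\sqrt{-6}}{2}\right) - 310 = \left(- \frac{3}{2} + \frac{i \sqrt{6}}{2}\right) - 310 = - \frac{623}{2} + \frac{i \sqrt{6}}{2}$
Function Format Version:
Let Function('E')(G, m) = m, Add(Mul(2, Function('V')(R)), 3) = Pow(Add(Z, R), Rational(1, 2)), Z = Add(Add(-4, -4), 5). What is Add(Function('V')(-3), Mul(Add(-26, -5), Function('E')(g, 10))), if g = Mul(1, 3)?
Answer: Add(Rational(-623, 2), Mul(Rational(1, 2), I, Pow(6, Rational(1, 2)))) ≈ Add(-311.50, Mul(1.2247, I))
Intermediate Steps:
Z = -3 (Z = Add(-8, 5) = -3)
g = 3
Function('V')(R) = Add(Rational(-3, 2), Mul(Rational(1, 2), Pow(Add(-3, R), Rational(1, 2))))
Add(Function('V')(-3), Mul(Add(-26, -5), Function('E')(g, 10))) = Add(Add(Rational(-3, 2), Mul(Rational(1, 2), Pow(Add(-3, -3), Rational(1, 2)))), Mul(Add(-26, -5), 10)) = Add(Add(Rational(-3, 2), Mul(Rational(1, 2), Pow(-6, Rational(1, 2)))), Mul(-31, 10)) = Add(Add(Rational(-3, 2), Mul(Rational(1, 2), Mul(I, Pow(6, Rational(1, 2))))), -310) = Add(Add(Rational(-3, 2), Mul(Rational(1, 2), I, Pow(6, Rational(1, 2)))), -310) = Add(Rational(-623, 2), Mul(Rational(1, 2), I, Pow(6, Rational(1, 2))))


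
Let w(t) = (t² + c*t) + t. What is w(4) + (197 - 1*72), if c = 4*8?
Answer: 273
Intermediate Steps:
c = 32
w(t) = t² + 33*t (w(t) = (t² + 32*t) + t = t² + 33*t)
w(4) + (197 - 1*72) = 4*(33 + 4) + (197 - 1*72) = 4*37 + (197 - 72) = 148 + 125 = 273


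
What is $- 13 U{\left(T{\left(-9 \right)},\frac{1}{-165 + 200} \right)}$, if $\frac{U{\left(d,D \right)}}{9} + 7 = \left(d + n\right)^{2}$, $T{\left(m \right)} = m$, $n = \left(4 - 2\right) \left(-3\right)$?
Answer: $-25506$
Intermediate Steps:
$n = -6$ ($n = 2 \left(-3\right) = -6$)
$U{\left(d,D \right)} = -63 + 9 \left(-6 + d\right)^{2}$ ($U{\left(d,D \right)} = -63 + 9 \left(d - 6\right)^{2} = -63 + 9 \left(-6 + d\right)^{2}$)
$- 13 U{\left(T{\left(-9 \right)},\frac{1}{-165 + 200} \right)} = - 13 \left(-63 + 9 \left(-6 - 9\right)^{2}\right) = - 13 \left(-63 + 9 \left(-15\right)^{2}\right) = - 13 \left(-63 + 9 \cdot 225\right) = - 13 \left(-63 + 2025\right) = \left(-13\right) 1962 = -25506$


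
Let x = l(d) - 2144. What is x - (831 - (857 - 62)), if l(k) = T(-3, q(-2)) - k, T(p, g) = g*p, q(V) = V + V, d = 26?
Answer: -2194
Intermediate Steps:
q(V) = 2*V
l(k) = 12 - k (l(k) = (2*(-2))*(-3) - k = -4*(-3) - k = 12 - k)
x = -2158 (x = (12 - 1*26) - 2144 = (12 - 26) - 2144 = -14 - 2144 = -2158)
x - (831 - (857 - 62)) = -2158 - (831 - (857 - 62)) = -2158 - (831 - 1*795) = -2158 - (831 - 795) = -2158 - 1*36 = -2158 - 36 = -2194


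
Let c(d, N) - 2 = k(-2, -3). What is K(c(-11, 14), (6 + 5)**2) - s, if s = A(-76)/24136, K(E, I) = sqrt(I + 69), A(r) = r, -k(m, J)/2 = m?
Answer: 19/6034 + sqrt(190) ≈ 13.787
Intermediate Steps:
k(m, J) = -2*m
c(d, N) = 6 (c(d, N) = 2 - 2*(-2) = 2 + 4 = 6)
K(E, I) = sqrt(69 + I)
s = -19/6034 (s = -76/24136 = -76*1/24136 = -19/6034 ≈ -0.0031488)
K(c(-11, 14), (6 + 5)**2) - s = sqrt(69 + (6 + 5)**2) - 1*(-19/6034) = sqrt(69 + 11**2) + 19/6034 = sqrt(69 + 121) + 19/6034 = sqrt(190) + 19/6034 = 19/6034 + sqrt(190)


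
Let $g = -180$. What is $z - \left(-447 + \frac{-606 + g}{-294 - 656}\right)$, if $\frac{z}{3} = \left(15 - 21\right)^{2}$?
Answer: $\frac{263232}{475} \approx 554.17$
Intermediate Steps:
$z = 108$ ($z = 3 \left(15 - 21\right)^{2} = 3 \left(-6\right)^{2} = 3 \cdot 36 = 108$)
$z - \left(-447 + \frac{-606 + g}{-294 - 656}\right) = 108 - \left(-447 + \frac{-606 - 180}{-294 - 656}\right) = 108 - \left(-447 - \frac{786}{-950}\right) = 108 - \left(-447 - - \frac{393}{475}\right) = 108 - \left(-447 + \frac{393}{475}\right) = 108 - - \frac{211932}{475} = 108 + \frac{211932}{475} = \frac{263232}{475}$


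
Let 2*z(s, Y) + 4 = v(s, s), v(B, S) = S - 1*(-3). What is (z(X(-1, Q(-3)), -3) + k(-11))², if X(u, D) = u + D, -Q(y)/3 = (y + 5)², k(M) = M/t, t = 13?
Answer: 10404/169 ≈ 61.562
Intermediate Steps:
k(M) = M/13
v(B, S) = 3 + S (v(B, S) = S + 3 = 3 + S)
Q(y) = -3*(5 + y)² (Q(y) = -3*(y + 5)² = -3*(5 + y)²)
X(u, D) = D + u
z(s, Y) = -½ + s/2 (z(s, Y) = -2 + (3 + s)/2 = -2 + (3/2 + s/2) = -½ + s/2)
(z(X(-1, Q(-3)), -3) + k(-11))² = ((-½ + (-3*(5 - 3)² - 1)/2) + (1/13)*(-11))² = ((-½ + (-3*2² - 1)/2) - 11/13)² = ((-½ + (-3*4 - 1)/2) - 11/13)² = ((-½ + (-12 - 1)/2) - 11/13)² = ((-½ + (½)*(-13)) - 11/13)² = ((-½ - 13/2) - 11/13)² = (-7 - 11/13)² = (-102/13)² = 10404/169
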